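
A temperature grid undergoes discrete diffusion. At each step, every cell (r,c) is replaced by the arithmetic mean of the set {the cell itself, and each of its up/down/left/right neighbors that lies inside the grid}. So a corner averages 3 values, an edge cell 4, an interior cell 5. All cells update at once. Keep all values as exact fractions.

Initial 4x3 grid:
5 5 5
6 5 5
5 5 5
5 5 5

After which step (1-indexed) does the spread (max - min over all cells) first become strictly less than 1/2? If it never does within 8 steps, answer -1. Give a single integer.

Step 1: max=16/3, min=5, spread=1/3
  -> spread < 1/2 first at step 1
Step 2: max=631/120, min=5, spread=31/120
Step 3: max=5611/1080, min=5, spread=211/1080
Step 4: max=556897/108000, min=9047/1800, spread=14077/108000
Step 5: max=5000407/972000, min=543683/108000, spread=5363/48600
Step 6: max=149540809/29160000, min=302869/60000, spread=93859/1166400
Step 7: max=8958274481/1749600000, min=491336467/97200000, spread=4568723/69984000
Step 8: max=536660435629/104976000000, min=14761618889/2916000000, spread=8387449/167961600

Answer: 1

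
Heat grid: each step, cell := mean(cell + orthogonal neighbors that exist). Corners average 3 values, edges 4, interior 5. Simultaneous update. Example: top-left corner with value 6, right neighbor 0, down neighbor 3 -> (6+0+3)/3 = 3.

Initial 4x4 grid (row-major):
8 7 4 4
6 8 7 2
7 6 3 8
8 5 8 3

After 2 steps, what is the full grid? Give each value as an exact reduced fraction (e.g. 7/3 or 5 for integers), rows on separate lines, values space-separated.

After step 1:
  7 27/4 11/2 10/3
  29/4 34/5 24/5 21/4
  27/4 29/5 32/5 4
  20/3 27/4 19/4 19/3
After step 2:
  7 521/80 1223/240 169/36
  139/20 157/25 23/4 1043/240
  397/60 13/2 103/20 1319/240
  121/18 719/120 727/120 181/36

Answer: 7 521/80 1223/240 169/36
139/20 157/25 23/4 1043/240
397/60 13/2 103/20 1319/240
121/18 719/120 727/120 181/36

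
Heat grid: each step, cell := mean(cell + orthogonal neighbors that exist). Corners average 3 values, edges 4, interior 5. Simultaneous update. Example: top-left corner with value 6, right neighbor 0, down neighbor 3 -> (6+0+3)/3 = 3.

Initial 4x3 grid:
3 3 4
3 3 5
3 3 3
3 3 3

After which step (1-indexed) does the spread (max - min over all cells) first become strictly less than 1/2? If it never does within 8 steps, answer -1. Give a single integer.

Step 1: max=4, min=3, spread=1
Step 2: max=11/3, min=3, spread=2/3
Step 3: max=1289/360, min=3, spread=209/360
Step 4: max=150071/43200, min=2747/900, spread=3643/8640
  -> spread < 1/2 first at step 4
Step 5: max=8873419/2592000, min=332551/108000, spread=178439/518400
Step 6: max=525128981/155520000, min=2241841/720000, spread=1635653/6220800
Step 7: max=31238176279/9331200000, min=609755023/194400000, spread=78797407/373248000
Step 8: max=1860720951461/559872000000, min=18416376941/5832000000, spread=741990121/4478976000

Answer: 4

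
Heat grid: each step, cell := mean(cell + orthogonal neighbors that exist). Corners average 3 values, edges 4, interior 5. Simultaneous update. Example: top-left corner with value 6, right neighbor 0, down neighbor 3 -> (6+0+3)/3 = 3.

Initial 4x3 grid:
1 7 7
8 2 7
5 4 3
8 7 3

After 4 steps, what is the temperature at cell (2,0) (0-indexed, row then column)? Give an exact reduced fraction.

Step 1: cell (2,0) = 25/4
Step 2: cell (2,0) = 1267/240
Step 3: cell (2,0) = 39373/7200
Step 4: cell (2,0) = 1124641/216000
Full grid after step 4:
  649321/129600 4478459/864000 73619/14400
  1117781/216000 1794991/360000 30671/6000
  1124641/216000 154643/30000 263129/54000
  175949/32400 737479/144000 322973/64800

Answer: 1124641/216000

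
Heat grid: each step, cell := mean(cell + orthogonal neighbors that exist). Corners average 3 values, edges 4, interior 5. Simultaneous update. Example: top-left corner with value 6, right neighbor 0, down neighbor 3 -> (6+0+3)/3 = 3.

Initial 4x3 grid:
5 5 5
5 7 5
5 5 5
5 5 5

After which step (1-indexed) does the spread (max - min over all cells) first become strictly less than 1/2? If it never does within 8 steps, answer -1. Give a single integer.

Answer: 2

Derivation:
Step 1: max=11/2, min=5, spread=1/2
Step 2: max=273/50, min=5, spread=23/50
  -> spread < 1/2 first at step 2
Step 3: max=12811/2400, min=1013/200, spread=131/480
Step 4: max=114551/21600, min=18391/3600, spread=841/4320
Step 5: max=45742051/8640000, min=3693373/720000, spread=56863/345600
Step 6: max=410334341/77760000, min=33389543/6480000, spread=386393/3110400
Step 7: max=163913723131/31104000000, min=13380358813/2592000000, spread=26795339/248832000
Step 8: max=9815015714129/1866240000000, min=804686149667/155520000000, spread=254051069/2985984000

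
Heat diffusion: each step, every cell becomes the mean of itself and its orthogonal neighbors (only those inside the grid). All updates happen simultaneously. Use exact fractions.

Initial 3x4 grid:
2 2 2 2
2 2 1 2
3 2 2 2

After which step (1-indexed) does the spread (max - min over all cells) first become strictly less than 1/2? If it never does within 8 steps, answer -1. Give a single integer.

Step 1: max=7/3, min=7/4, spread=7/12
Step 2: max=41/18, min=177/100, spread=457/900
Step 3: max=4613/2160, min=8789/4800, spread=13159/43200
  -> spread < 1/2 first at step 3
Step 4: max=273247/129600, min=79849/43200, spread=337/1296
Step 5: max=16028873/7776000, min=32321309/17280000, spread=29685679/155520000
Step 6: max=953497507/466560000, min=292310419/155520000, spread=61253/373248
Step 7: max=56636253713/27993600000, min=17681060321/9331200000, spread=14372291/111974400
Step 8: max=3378538795267/1679616000000, min=1065982456339/559872000000, spread=144473141/1343692800

Answer: 3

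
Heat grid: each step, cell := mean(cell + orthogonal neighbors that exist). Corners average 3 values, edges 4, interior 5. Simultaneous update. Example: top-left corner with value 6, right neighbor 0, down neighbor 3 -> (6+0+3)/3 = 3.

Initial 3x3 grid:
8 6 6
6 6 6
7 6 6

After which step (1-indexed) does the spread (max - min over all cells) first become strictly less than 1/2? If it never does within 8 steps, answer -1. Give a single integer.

Answer: 3

Derivation:
Step 1: max=27/4, min=6, spread=3/4
Step 2: max=239/36, min=6, spread=23/36
Step 3: max=2789/432, min=875/144, spread=41/108
  -> spread < 1/2 first at step 3
Step 4: max=166411/25920, min=14761/2400, spread=34961/129600
Step 5: max=9896597/1555200, min=3201499/518400, spread=2921/15552
Step 6: max=591702859/93312000, min=193132453/31104000, spread=24611/186624
Step 7: max=35373791573/5598720000, min=430314433/69120000, spread=207329/2239488
Step 8: max=2118235080331/335923200000, min=698800714277/111974400000, spread=1746635/26873856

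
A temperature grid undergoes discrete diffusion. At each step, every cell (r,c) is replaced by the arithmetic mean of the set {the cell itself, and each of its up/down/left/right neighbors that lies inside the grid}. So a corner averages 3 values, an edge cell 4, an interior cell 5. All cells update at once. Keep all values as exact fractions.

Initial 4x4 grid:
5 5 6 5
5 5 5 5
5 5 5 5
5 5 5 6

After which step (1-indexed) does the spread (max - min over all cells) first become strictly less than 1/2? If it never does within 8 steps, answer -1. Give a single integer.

Answer: 1

Derivation:
Step 1: max=16/3, min=5, spread=1/3
  -> spread < 1/2 first at step 1
Step 2: max=95/18, min=5, spread=5/18
Step 3: max=11267/2160, min=5, spread=467/2160
Step 4: max=335657/64800, min=1447/288, spread=5041/32400
Step 5: max=10062491/1944000, min=3149/625, spread=1339207/9720000
Step 6: max=301027769/58320000, min=32724023/6480000, spread=3255781/29160000
Step 7: max=9019857467/1749600000, min=196780817/38880000, spread=82360351/874800000
Step 8: max=270171489857/52488000000, min=1970535809/388800000, spread=2074577821/26244000000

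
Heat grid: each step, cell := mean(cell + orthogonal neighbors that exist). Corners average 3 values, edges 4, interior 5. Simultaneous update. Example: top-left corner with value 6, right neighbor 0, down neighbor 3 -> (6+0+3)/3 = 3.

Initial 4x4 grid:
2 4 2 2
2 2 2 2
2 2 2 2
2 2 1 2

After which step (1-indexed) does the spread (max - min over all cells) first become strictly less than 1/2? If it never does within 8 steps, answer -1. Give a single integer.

Answer: 4

Derivation:
Step 1: max=8/3, min=5/3, spread=1
Step 2: max=151/60, min=209/120, spread=31/40
Step 3: max=1291/540, min=1949/1080, spread=211/360
Step 4: max=37441/16200, min=59759/32400, spread=5041/10800
  -> spread < 1/2 first at step 4
Step 5: max=1106377/486000, min=1822421/972000, spread=130111/324000
Step 6: max=16304537/7290000, min=11090161/5832000, spread=3255781/9720000
Step 7: max=966157021/437400000, min=1685232989/874800000, spread=82360351/291600000
Step 8: max=7164236839/3280500000, min=51090161249/26244000000, spread=2074577821/8748000000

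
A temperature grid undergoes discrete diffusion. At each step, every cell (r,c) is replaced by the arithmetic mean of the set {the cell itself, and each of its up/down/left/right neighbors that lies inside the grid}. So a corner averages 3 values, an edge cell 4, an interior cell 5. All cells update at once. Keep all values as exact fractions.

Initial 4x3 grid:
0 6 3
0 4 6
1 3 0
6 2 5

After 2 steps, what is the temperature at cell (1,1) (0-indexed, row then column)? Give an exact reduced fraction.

Step 1: cell (1,1) = 19/5
Step 2: cell (1,1) = 271/100
Full grid after step 2:
  13/6 281/80 23/6
  191/80 271/100 311/80
  35/16 79/25 133/48
  19/6 17/6 59/18

Answer: 271/100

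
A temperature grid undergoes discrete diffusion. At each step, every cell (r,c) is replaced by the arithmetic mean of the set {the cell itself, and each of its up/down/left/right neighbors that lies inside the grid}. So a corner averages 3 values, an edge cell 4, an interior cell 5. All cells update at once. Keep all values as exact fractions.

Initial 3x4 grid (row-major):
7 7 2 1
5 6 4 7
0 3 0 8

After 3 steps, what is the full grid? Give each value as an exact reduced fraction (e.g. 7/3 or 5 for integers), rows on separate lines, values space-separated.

Answer: 1091/216 8447/1800 1943/450 2207/540
10451/2400 4309/1000 6131/1500 15319/3600
805/216 13019/3600 1591/400 377/90

Derivation:
After step 1:
  19/3 11/2 7/2 10/3
  9/2 5 19/5 5
  8/3 9/4 15/4 5
After step 2:
  49/9 61/12 121/30 71/18
  37/8 421/100 421/100 257/60
  113/36 41/12 37/10 55/12
After step 3:
  1091/216 8447/1800 1943/450 2207/540
  10451/2400 4309/1000 6131/1500 15319/3600
  805/216 13019/3600 1591/400 377/90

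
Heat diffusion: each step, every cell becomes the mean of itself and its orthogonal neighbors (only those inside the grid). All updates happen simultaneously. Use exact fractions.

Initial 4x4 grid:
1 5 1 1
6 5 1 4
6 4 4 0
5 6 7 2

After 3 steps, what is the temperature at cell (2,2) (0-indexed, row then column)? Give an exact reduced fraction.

Step 1: cell (2,2) = 16/5
Step 2: cell (2,2) = 369/100
Step 3: cell (2,2) = 1421/400
Full grid after step 3:
  2789/720 509/150 781/300 79/36
  3473/800 1531/400 379/125 353/150
  35449/7200 3389/750 1421/400 893/300
  569/108 34999/7200 9869/2400 2419/720

Answer: 1421/400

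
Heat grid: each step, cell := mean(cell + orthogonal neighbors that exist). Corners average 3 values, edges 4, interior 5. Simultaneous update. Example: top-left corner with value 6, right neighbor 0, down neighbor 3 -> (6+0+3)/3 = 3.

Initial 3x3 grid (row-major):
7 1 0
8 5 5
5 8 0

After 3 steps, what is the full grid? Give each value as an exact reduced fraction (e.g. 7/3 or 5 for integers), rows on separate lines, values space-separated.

After step 1:
  16/3 13/4 2
  25/4 27/5 5/2
  7 9/2 13/3
After step 2:
  89/18 959/240 31/12
  1439/240 219/50 427/120
  71/12 637/120 34/9
After step 3:
  5377/1080 57253/14400 811/240
  76453/14400 13943/3000 25739/7200
  4133/720 34889/7200 569/135

Answer: 5377/1080 57253/14400 811/240
76453/14400 13943/3000 25739/7200
4133/720 34889/7200 569/135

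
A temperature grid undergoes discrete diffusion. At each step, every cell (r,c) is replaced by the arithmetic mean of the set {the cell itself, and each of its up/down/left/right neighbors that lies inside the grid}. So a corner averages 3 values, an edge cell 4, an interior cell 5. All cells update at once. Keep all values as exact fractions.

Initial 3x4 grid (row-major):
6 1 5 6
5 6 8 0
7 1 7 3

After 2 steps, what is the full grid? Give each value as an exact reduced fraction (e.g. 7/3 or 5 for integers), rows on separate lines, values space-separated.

Answer: 29/6 177/40 551/120 155/36
139/30 503/100 117/25 329/80
187/36 139/30 139/30 37/9

Derivation:
After step 1:
  4 9/2 5 11/3
  6 21/5 26/5 17/4
  13/3 21/4 19/4 10/3
After step 2:
  29/6 177/40 551/120 155/36
  139/30 503/100 117/25 329/80
  187/36 139/30 139/30 37/9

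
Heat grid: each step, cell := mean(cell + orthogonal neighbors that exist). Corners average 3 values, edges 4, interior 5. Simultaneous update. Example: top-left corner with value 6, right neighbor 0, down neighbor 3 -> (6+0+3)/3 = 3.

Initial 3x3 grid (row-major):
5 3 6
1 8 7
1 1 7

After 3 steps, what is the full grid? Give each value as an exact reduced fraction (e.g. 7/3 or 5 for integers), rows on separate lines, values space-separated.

After step 1:
  3 11/2 16/3
  15/4 4 7
  1 17/4 5
After step 2:
  49/12 107/24 107/18
  47/16 49/10 16/3
  3 57/16 65/12
After step 3:
  551/144 6979/1440 1133/216
  3581/960 2543/600 3887/720
  19/6 4051/960 229/48

Answer: 551/144 6979/1440 1133/216
3581/960 2543/600 3887/720
19/6 4051/960 229/48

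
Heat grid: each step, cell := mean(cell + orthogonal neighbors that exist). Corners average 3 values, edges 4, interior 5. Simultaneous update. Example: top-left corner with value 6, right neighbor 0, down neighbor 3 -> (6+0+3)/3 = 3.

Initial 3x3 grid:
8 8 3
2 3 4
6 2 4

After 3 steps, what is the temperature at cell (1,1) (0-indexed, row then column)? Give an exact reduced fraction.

Step 1: cell (1,1) = 19/5
Step 2: cell (1,1) = 213/50
Step 3: cell (1,1) = 12761/3000
Full grid after step 3:
  399/80 11651/2400 91/20
  65131/14400 12761/3000 29453/7200
  4309/1080 55031/14400 7913/2160

Answer: 12761/3000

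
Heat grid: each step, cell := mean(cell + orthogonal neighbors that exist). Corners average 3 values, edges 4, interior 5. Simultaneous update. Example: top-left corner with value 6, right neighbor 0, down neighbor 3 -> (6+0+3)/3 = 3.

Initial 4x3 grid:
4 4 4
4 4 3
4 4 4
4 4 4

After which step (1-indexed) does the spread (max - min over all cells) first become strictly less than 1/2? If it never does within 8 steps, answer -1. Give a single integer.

Answer: 1

Derivation:
Step 1: max=4, min=11/3, spread=1/3
  -> spread < 1/2 first at step 1
Step 2: max=4, min=449/120, spread=31/120
Step 3: max=4, min=4109/1080, spread=211/1080
Step 4: max=7153/1800, min=415103/108000, spread=14077/108000
Step 5: max=428317/108000, min=3747593/972000, spread=5363/48600
Step 6: max=237131/60000, min=112899191/29160000, spread=93859/1166400
Step 7: max=383463533/97200000, min=6788125519/1749600000, spread=4568723/69984000
Step 8: max=11482381111/2916000000, min=408123564371/104976000000, spread=8387449/167961600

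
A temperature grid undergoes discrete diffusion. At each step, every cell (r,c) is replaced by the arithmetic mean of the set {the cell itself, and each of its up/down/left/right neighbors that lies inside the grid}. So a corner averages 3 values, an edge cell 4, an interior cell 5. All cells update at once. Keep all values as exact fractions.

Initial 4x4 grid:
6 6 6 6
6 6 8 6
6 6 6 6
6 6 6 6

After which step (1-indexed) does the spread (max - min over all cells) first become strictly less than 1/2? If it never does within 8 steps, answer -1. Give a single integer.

Answer: 2

Derivation:
Step 1: max=13/2, min=6, spread=1/2
Step 2: max=161/25, min=6, spread=11/25
  -> spread < 1/2 first at step 2
Step 3: max=7567/1200, min=6, spread=367/1200
Step 4: max=33971/5400, min=1813/300, spread=1337/5400
Step 5: max=1013669/162000, min=54469/9000, spread=33227/162000
Step 6: max=30374327/4860000, min=328049/54000, spread=849917/4860000
Step 7: max=908514347/145800000, min=4928533/810000, spread=21378407/145800000
Step 8: max=27210462371/4374000000, min=1481688343/243000000, spread=540072197/4374000000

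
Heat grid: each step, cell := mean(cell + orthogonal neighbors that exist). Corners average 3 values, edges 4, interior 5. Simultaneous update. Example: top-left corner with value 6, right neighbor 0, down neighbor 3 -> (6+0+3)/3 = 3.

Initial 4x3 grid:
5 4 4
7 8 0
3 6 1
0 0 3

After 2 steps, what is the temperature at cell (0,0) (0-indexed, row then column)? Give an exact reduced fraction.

Answer: 49/9

Derivation:
Step 1: cell (0,0) = 16/3
Step 2: cell (0,0) = 49/9
Full grid after step 2:
  49/9 73/16 67/18
  241/48 457/100 161/48
  287/80 347/100 641/240
  29/12 491/240 73/36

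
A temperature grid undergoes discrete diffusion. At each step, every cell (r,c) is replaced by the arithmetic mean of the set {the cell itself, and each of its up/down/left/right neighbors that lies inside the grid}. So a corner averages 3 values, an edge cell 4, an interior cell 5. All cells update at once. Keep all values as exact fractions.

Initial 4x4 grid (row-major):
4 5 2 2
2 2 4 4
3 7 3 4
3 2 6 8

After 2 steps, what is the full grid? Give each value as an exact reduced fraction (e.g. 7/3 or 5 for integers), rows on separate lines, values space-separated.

After step 1:
  11/3 13/4 13/4 8/3
  11/4 4 3 7/2
  15/4 17/5 24/5 19/4
  8/3 9/2 19/4 6
After step 2:
  29/9 85/24 73/24 113/36
  85/24 82/25 371/100 167/48
  377/120 409/100 207/50 381/80
  131/36 919/240 401/80 31/6

Answer: 29/9 85/24 73/24 113/36
85/24 82/25 371/100 167/48
377/120 409/100 207/50 381/80
131/36 919/240 401/80 31/6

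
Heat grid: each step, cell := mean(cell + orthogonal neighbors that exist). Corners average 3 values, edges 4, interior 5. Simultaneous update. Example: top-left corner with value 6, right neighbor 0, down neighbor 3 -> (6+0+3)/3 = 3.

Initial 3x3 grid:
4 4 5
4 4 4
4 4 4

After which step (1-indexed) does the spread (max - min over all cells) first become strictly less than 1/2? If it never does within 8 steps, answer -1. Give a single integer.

Answer: 1

Derivation:
Step 1: max=13/3, min=4, spread=1/3
  -> spread < 1/2 first at step 1
Step 2: max=77/18, min=4, spread=5/18
Step 3: max=905/216, min=4, spread=41/216
Step 4: max=53971/12960, min=1451/360, spread=347/2592
Step 5: max=3217337/777600, min=14557/3600, spread=2921/31104
Step 6: max=192452539/46656000, min=1753483/432000, spread=24611/373248
Step 7: max=11516162033/2799360000, min=39536741/9720000, spread=207329/4478976
Step 8: max=689876352451/167961600000, min=2112401599/518400000, spread=1746635/53747712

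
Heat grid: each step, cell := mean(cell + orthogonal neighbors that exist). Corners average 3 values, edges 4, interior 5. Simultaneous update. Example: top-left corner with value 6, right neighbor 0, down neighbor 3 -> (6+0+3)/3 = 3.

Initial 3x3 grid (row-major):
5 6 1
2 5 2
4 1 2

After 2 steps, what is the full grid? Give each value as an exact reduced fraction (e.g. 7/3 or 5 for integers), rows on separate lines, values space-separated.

After step 1:
  13/3 17/4 3
  4 16/5 5/2
  7/3 3 5/3
After step 2:
  151/36 887/240 13/4
  52/15 339/100 311/120
  28/9 51/20 43/18

Answer: 151/36 887/240 13/4
52/15 339/100 311/120
28/9 51/20 43/18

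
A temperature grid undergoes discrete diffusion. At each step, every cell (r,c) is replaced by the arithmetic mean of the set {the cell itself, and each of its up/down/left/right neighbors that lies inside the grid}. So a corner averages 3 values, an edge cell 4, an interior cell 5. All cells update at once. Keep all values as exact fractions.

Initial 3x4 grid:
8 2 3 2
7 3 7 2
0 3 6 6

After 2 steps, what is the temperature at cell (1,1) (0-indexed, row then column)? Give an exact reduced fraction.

Answer: 201/50

Derivation:
Step 1: cell (1,1) = 22/5
Step 2: cell (1,1) = 201/50
Full grid after step 2:
  85/18 527/120 421/120 121/36
  179/40 201/50 437/100 309/80
  65/18 487/120 521/120 173/36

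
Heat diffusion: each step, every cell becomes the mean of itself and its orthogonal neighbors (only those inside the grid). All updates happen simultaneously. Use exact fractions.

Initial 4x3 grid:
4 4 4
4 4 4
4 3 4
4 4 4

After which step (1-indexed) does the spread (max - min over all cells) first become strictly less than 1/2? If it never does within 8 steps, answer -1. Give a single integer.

Step 1: max=4, min=15/4, spread=1/4
  -> spread < 1/2 first at step 1
Step 2: max=4, min=377/100, spread=23/100
Step 3: max=1587/400, min=18389/4800, spread=131/960
Step 4: max=28409/7200, min=166249/43200, spread=841/8640
Step 5: max=5666627/1440000, min=66577949/17280000, spread=56863/691200
Step 6: max=50850457/12960000, min=600545659/155520000, spread=386393/6220800
Step 7: max=20315641187/5184000000, min=240438276869/62208000000, spread=26795339/497664000
Step 8: max=1217073850333/311040000000, min=14446104285871/3732480000000, spread=254051069/5971968000

Answer: 1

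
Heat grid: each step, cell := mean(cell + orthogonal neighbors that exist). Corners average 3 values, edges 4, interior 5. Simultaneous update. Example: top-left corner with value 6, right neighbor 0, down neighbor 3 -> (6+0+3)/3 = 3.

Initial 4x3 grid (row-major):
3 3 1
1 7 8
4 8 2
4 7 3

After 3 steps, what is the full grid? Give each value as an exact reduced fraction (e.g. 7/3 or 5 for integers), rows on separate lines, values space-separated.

Answer: 3937/1080 5599/1440 3023/720
2939/720 5347/1200 727/160
187/40 1941/400 2369/480
1751/360 2407/480 3547/720

Derivation:
After step 1:
  7/3 7/2 4
  15/4 27/5 9/2
  17/4 28/5 21/4
  5 11/2 4
After step 2:
  115/36 457/120 4
  59/15 91/20 383/80
  93/20 26/5 387/80
  59/12 201/40 59/12
After step 3:
  3937/1080 5599/1440 3023/720
  2939/720 5347/1200 727/160
  187/40 1941/400 2369/480
  1751/360 2407/480 3547/720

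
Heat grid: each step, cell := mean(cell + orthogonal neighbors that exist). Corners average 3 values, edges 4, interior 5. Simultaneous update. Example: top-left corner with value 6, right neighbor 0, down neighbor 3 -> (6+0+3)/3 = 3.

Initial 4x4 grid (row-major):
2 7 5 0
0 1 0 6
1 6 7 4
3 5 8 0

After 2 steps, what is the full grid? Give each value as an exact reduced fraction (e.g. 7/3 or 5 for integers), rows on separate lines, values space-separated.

Answer: 31/12 251/80 853/240 55/18
93/40 307/100 171/50 853/240
21/8 99/25 441/100 63/16
11/3 35/8 39/8 53/12

Derivation:
After step 1:
  3 15/4 3 11/3
  1 14/5 19/5 5/2
  5/2 4 5 17/4
  3 11/2 5 4
After step 2:
  31/12 251/80 853/240 55/18
  93/40 307/100 171/50 853/240
  21/8 99/25 441/100 63/16
  11/3 35/8 39/8 53/12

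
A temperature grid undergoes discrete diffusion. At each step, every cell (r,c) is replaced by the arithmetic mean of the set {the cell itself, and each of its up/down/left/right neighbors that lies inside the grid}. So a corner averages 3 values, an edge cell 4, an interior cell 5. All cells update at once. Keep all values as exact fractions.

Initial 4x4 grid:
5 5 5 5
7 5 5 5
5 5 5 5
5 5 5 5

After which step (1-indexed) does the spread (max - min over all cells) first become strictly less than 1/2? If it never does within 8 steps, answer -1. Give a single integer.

Answer: 3

Derivation:
Step 1: max=17/3, min=5, spread=2/3
Step 2: max=331/60, min=5, spread=31/60
Step 3: max=2911/540, min=5, spread=211/540
  -> spread < 1/2 first at step 3
Step 4: max=286843/54000, min=5, spread=16843/54000
Step 5: max=2568643/486000, min=22579/4500, spread=130111/486000
Step 6: max=76542367/14580000, min=1357159/270000, spread=3255781/14580000
Step 7: max=2287353691/437400000, min=1361107/270000, spread=82360351/437400000
Step 8: max=68361316891/13122000000, min=245506441/48600000, spread=2074577821/13122000000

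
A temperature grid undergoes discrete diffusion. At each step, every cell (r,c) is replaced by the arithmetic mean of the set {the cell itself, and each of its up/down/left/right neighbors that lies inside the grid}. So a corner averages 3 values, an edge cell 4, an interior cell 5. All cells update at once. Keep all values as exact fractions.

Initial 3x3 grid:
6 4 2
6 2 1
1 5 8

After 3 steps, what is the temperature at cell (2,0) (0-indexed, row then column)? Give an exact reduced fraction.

Answer: 2917/720

Derivation:
Step 1: cell (2,0) = 4
Step 2: cell (2,0) = 47/12
Step 3: cell (2,0) = 2917/720
Full grid after step 3:
  8681/2160 26161/7200 7331/2160
  57247/14400 11407/3000 5633/1600
  2917/720 7009/1800 8281/2160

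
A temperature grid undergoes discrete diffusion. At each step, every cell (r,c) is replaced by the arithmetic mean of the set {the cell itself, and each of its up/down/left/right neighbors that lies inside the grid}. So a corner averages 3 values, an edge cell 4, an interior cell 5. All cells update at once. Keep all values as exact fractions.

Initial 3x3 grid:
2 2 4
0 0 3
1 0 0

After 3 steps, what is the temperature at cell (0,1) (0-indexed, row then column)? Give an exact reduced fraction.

Answer: 1187/720

Derivation:
Step 1: cell (0,1) = 2
Step 2: cell (0,1) = 11/6
Step 3: cell (0,1) = 1187/720
Full grid after step 3:
  583/432 1187/720 277/144
  2743/2880 1481/1200 487/320
  35/54 2333/2880 10/9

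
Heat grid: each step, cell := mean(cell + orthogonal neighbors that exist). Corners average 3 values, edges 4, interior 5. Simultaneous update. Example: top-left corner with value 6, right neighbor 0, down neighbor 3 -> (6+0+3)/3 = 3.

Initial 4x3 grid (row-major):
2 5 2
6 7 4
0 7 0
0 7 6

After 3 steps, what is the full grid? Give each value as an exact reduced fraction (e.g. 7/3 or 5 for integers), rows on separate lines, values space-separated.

Answer: 2297/540 979/240 4439/1080
2861/720 867/200 181/45
565/144 2407/600 311/72
979/270 1487/360 4501/1080

Derivation:
After step 1:
  13/3 4 11/3
  15/4 29/5 13/4
  13/4 21/5 17/4
  7/3 5 13/3
After step 2:
  145/36 89/20 131/36
  257/60 21/5 509/120
  203/60 9/2 481/120
  127/36 119/30 163/36
After step 3:
  2297/540 979/240 4439/1080
  2861/720 867/200 181/45
  565/144 2407/600 311/72
  979/270 1487/360 4501/1080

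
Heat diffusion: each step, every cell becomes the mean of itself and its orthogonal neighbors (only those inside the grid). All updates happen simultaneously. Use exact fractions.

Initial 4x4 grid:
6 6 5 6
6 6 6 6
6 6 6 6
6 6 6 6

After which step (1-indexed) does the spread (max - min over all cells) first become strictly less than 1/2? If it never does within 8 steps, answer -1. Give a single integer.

Step 1: max=6, min=17/3, spread=1/3
  -> spread < 1/2 first at step 1
Step 2: max=6, min=689/120, spread=31/120
Step 3: max=6, min=6269/1080, spread=211/1080
Step 4: max=6, min=631157/108000, spread=16843/108000
Step 5: max=53921/9000, min=5693357/972000, spread=130111/972000
Step 6: max=3232841/540000, min=171317633/29160000, spread=3255781/29160000
Step 7: max=3228893/540000, min=5148446309/874800000, spread=82360351/874800000
Step 8: max=580693559/97200000, min=154712683109/26244000000, spread=2074577821/26244000000

Answer: 1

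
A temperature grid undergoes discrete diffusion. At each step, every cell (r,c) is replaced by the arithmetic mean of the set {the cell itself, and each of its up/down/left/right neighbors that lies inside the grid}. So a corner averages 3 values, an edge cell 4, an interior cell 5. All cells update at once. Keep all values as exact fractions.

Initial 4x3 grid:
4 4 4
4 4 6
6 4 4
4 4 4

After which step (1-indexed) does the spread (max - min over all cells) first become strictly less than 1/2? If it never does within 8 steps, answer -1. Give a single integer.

Answer: 2

Derivation:
Step 1: max=14/3, min=4, spread=2/3
Step 2: max=271/60, min=25/6, spread=7/20
  -> spread < 1/2 first at step 2
Step 3: max=7927/1800, min=767/180, spread=257/1800
Step 4: max=118217/27000, min=2581/600, spread=259/3375
Step 5: max=3532739/810000, min=43798/10125, spread=3211/90000
Step 6: max=26454197/6075000, min=21075881/4860000, spread=437383/24300000
Step 7: max=6343839067/1458000000, min=422077043/97200000, spread=6341711/729000000
Step 8: max=190243425439/43740000000, min=76021905211/17496000000, spread=125774941/29160000000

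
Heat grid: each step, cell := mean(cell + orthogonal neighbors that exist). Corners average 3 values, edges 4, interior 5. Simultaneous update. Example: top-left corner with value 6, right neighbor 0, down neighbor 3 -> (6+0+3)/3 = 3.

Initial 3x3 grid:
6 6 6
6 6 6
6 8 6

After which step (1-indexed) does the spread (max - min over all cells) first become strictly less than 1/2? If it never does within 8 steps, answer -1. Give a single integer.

Answer: 3

Derivation:
Step 1: max=20/3, min=6, spread=2/3
Step 2: max=787/120, min=6, spread=67/120
Step 3: max=6917/1080, min=607/100, spread=1807/5400
  -> spread < 1/2 first at step 3
Step 4: max=2749963/432000, min=16561/2700, spread=33401/144000
Step 5: max=24557933/3888000, min=1663391/270000, spread=3025513/19440000
Step 6: max=9796126867/1555200000, min=89155949/14400000, spread=53531/497664
Step 7: max=585904925849/93312000000, min=24119116051/3888000000, spread=450953/5971968
Step 8: max=35101223560603/5598720000000, min=2900368610519/466560000000, spread=3799043/71663616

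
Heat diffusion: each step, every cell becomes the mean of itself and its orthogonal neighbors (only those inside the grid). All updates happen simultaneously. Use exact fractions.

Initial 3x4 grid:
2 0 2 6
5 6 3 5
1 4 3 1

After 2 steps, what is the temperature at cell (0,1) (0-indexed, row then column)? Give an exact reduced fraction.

Step 1: cell (0,1) = 5/2
Step 2: cell (0,1) = 671/240
Full grid after step 2:
  25/9 671/240 803/240 65/18
  383/120 169/50 333/100 893/240
  31/9 791/240 261/80 19/6

Answer: 671/240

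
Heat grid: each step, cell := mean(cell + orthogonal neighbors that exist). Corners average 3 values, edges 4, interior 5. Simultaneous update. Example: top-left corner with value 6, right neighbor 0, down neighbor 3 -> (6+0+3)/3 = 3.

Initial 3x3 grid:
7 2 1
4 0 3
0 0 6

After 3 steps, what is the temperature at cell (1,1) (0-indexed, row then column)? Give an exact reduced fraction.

Step 1: cell (1,1) = 9/5
Step 2: cell (1,1) = 221/100
Step 3: cell (1,1) = 13987/6000
Full grid after step 3:
  6053/2160 18713/7200 439/180
  35351/14400 13987/6000 5521/2400
  4553/2160 14963/7200 197/90

Answer: 13987/6000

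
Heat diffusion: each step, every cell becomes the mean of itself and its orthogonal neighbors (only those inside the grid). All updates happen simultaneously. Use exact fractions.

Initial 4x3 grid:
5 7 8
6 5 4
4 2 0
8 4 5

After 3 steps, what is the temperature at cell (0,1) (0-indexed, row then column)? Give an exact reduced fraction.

Step 1: cell (0,1) = 25/4
Step 2: cell (0,1) = 1403/240
Step 3: cell (0,1) = 78721/14400
Full grid after step 3:
  4031/720 78721/14400 11513/2160
  3029/600 29159/6000 16249/3600
  2123/450 24689/6000 4603/1200
  1963/432 59791/14400 517/144

Answer: 78721/14400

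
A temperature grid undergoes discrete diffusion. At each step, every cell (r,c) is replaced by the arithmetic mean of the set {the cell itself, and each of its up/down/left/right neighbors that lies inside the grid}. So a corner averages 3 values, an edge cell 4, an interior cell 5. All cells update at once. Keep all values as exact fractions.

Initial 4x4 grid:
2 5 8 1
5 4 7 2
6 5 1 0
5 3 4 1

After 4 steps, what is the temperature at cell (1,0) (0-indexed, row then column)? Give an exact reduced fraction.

Step 1: cell (1,0) = 17/4
Step 2: cell (1,0) = 187/40
Step 3: cell (1,0) = 899/200
Step 4: cell (1,0) = 9081/2000
Full grid after step 4:
  49069/10800 53851/12000 88507/21600 4883/1296
  9081/2000 128033/30000 345071/90000 35633/10800
  234811/54000 182857/45000 147079/45000 30209/10800
  34613/8100 203521/54000 33143/10800 10051/4050

Answer: 9081/2000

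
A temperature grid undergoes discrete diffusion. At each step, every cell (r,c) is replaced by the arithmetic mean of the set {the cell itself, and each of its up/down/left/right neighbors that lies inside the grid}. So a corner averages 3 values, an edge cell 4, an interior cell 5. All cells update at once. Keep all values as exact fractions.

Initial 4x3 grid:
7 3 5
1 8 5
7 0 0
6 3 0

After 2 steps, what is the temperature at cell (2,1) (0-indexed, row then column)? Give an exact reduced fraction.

Step 1: cell (2,1) = 18/5
Step 2: cell (2,1) = 14/5
Full grid after step 2:
  91/18 343/80 175/36
  979/240 23/5 809/240
  1091/240 14/5 207/80
  133/36 731/240 3/2

Answer: 14/5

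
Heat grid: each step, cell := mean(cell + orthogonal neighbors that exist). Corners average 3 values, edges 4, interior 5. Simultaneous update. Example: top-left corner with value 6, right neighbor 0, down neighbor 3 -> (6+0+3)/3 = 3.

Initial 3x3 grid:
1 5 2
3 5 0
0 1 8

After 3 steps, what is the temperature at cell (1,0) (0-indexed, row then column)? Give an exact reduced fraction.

Answer: 38341/14400

Derivation:
Step 1: cell (1,0) = 9/4
Step 2: cell (1,0) = 563/240
Step 3: cell (1,0) = 38341/14400
Full grid after step 3:
  107/40 42841/14400 1607/540
  38341/14400 16717/6000 45391/14400
  5303/2160 20783/7200 2171/720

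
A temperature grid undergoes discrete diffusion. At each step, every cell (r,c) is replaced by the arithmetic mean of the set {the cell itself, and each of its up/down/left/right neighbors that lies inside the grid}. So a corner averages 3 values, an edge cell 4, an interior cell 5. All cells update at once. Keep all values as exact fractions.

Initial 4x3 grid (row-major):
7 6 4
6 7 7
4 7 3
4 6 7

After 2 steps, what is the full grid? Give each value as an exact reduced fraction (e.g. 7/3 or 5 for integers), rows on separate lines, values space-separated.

Answer: 55/9 123/20 203/36
1451/240 117/20 1411/240
1279/240 117/20 1319/240
191/36 107/20 52/9

Derivation:
After step 1:
  19/3 6 17/3
  6 33/5 21/4
  21/4 27/5 6
  14/3 6 16/3
After step 2:
  55/9 123/20 203/36
  1451/240 117/20 1411/240
  1279/240 117/20 1319/240
  191/36 107/20 52/9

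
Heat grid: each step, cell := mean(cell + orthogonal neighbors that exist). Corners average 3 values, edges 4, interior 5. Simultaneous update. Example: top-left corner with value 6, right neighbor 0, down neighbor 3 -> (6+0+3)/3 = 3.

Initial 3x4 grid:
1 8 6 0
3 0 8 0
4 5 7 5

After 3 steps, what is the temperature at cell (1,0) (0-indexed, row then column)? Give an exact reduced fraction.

Answer: 421/120

Derivation:
Step 1: cell (1,0) = 2
Step 2: cell (1,0) = 37/10
Step 3: cell (1,0) = 421/120
Full grid after step 3:
  917/240 123/32 2011/480 1297/360
  421/120 861/200 1631/400 3899/960
  2831/720 395/96 747/160 499/120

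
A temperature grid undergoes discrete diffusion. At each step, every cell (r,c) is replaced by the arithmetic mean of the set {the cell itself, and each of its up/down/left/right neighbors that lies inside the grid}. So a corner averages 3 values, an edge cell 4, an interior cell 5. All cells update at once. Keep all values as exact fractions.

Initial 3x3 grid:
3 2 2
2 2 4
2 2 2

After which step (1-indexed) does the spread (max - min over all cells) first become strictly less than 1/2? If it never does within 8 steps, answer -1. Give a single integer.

Step 1: max=8/3, min=2, spread=2/3
Step 2: max=307/120, min=25/12, spread=19/40
  -> spread < 1/2 first at step 2
Step 3: max=5359/2160, min=1583/720, spread=61/216
Step 4: max=313913/129600, min=96121/43200, spread=511/2592
Step 5: max=18700111/7776000, min=5874287/2592000, spread=4309/31104
Step 6: max=1110471017/466560000, min=355034089/155520000, spread=36295/373248
Step 7: max=66290458399/27993600000, min=21459792383/9331200000, spread=305773/4478976
Step 8: max=3958741692953/1679616000000, min=1292747741401/559872000000, spread=2575951/53747712

Answer: 2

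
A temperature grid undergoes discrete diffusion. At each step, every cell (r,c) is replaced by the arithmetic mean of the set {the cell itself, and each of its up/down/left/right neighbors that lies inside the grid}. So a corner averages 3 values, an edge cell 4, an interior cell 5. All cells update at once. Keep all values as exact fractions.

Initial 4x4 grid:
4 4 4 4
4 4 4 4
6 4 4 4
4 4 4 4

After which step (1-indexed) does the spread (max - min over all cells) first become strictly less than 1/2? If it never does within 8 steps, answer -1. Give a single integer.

Step 1: max=14/3, min=4, spread=2/3
Step 2: max=271/60, min=4, spread=31/60
Step 3: max=2371/540, min=4, spread=211/540
  -> spread < 1/2 first at step 3
Step 4: max=232843/54000, min=4, spread=16843/54000
Step 5: max=2082643/486000, min=18079/4500, spread=130111/486000
Step 6: max=61962367/14580000, min=1087159/270000, spread=3255781/14580000
Step 7: max=1849953691/437400000, min=1091107/270000, spread=82360351/437400000
Step 8: max=55239316891/13122000000, min=196906441/48600000, spread=2074577821/13122000000

Answer: 3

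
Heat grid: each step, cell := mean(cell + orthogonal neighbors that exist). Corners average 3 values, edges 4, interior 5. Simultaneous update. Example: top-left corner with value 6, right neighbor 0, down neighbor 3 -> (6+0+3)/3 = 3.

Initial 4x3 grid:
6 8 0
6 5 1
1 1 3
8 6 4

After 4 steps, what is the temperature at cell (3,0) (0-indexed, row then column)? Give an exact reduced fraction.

Answer: 61297/14400

Derivation:
Step 1: cell (3,0) = 5
Step 2: cell (3,0) = 55/12
Step 3: cell (3,0) = 3139/720
Step 4: cell (3,0) = 61297/14400
Full grid after step 4:
  593033/129600 3632197/864000 160811/43200
  479399/108000 1427363/360000 16001/4500
  152983/36000 1405963/360000 47603/13500
  61297/14400 3444197/864000 481273/129600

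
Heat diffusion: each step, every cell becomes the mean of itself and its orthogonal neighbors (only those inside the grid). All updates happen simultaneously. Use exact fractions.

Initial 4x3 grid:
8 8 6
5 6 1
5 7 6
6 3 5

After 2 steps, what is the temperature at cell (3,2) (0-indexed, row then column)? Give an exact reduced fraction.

Step 1: cell (3,2) = 14/3
Step 2: cell (3,2) = 44/9
Full grid after step 2:
  20/3 61/10 67/12
  483/80 571/100 199/40
  1309/240 531/100 587/120
  47/9 1199/240 44/9

Answer: 44/9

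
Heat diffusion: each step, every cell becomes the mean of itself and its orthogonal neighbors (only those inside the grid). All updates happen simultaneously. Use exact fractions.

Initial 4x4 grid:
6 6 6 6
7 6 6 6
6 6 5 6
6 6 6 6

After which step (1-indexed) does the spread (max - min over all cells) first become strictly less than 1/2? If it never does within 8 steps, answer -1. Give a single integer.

Answer: 2

Derivation:
Step 1: max=19/3, min=23/4, spread=7/12
Step 2: max=751/120, min=289/50, spread=287/600
  -> spread < 1/2 first at step 2
Step 3: max=6691/1080, min=14033/2400, spread=7523/21600
Step 4: max=198739/32400, min=63229/10800, spread=2263/8100
Step 5: max=5945317/972000, min=76207/12960, spread=7181/30375
Step 6: max=177509137/29160000, min=11446907/1944000, spread=1451383/7290000
Step 7: max=5312145871/874800000, min=1721883433/291600000, spread=36623893/218700000
Step 8: max=158936146369/26244000000, min=51747117319/8748000000, spread=923698603/6561000000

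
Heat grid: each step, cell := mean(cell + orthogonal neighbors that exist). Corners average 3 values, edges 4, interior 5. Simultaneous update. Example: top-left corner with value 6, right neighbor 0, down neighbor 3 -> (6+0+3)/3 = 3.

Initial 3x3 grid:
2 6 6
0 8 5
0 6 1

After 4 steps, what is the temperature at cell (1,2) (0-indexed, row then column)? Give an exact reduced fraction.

Step 1: cell (1,2) = 5
Step 2: cell (1,2) = 59/12
Step 3: cell (1,2) = 3403/720
Step 4: cell (1,2) = 196091/43200
Full grid after step 4:
  12629/3240 376157/86400 61481/12960
  313057/86400 295943/72000 196091/43200
  29789/8640 220963/57600 36779/8640

Answer: 196091/43200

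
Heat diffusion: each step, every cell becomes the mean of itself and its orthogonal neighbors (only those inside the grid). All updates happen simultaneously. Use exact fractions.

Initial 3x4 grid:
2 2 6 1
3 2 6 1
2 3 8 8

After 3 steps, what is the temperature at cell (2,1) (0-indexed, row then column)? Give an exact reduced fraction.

Step 1: cell (2,1) = 15/4
Step 2: cell (2,1) = 119/30
Step 3: cell (2,1) = 6877/1800
Full grid after step 3:
  739/270 22433/7200 25933/7200 8071/2160
  13667/4800 1737/500 24629/6000 7817/1800
  6817/2160 6877/1800 16829/3600 2629/540

Answer: 6877/1800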